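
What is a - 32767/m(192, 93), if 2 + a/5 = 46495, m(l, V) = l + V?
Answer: 66219758/285 ≈ 2.3235e+5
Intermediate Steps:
m(l, V) = V + l
a = 232465 (a = -10 + 5*46495 = -10 + 232475 = 232465)
a - 32767/m(192, 93) = 232465 - 32767/(93 + 192) = 232465 - 32767/285 = 66219758/285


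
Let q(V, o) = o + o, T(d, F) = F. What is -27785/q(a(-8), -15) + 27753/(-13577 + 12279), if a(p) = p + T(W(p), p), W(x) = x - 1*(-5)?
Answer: 160147/177 ≈ 904.79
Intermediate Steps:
W(x) = 5 + x (W(x) = x + 5 = 5 + x)
a(p) = 2*p (a(p) = p + p = 2*p)
q(V, o) = 2*o
-27785/q(a(-8), -15) + 27753/(-13577 + 12279) = -27785/(2*(-15)) + 27753/(-13577 + 12279) = -27785/(-30) + 27753/(-1298) = -27785*(-1/30) + 27753*(-1/1298) = 5557/6 - 2523/118 = 160147/177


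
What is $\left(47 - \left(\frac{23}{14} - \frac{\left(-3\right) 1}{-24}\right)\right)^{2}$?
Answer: $\frac{6487209}{3136} \approx 2068.6$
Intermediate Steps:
$\left(47 - \left(\frac{23}{14} - \frac{\left(-3\right) 1}{-24}\right)\right)^{2} = \left(47 - \frac{85}{56}\right)^{2} = \left(\frac{2547}{56}\right)^{2} = \frac{6487209}{3136}$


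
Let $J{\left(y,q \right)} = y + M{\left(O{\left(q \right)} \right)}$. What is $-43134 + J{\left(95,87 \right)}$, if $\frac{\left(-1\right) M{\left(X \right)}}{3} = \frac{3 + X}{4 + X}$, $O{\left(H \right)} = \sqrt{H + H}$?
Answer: $- \frac{3400324}{79} + \frac{3 \sqrt{174}}{158} \approx -43042.0$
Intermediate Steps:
$O{\left(H \right)} = \sqrt{2} \sqrt{H}$ ($O{\left(H \right)} = \sqrt{2 H} = \sqrt{2} \sqrt{H}$)
$M{\left(X \right)} = - \frac{3 \left(3 + X\right)}{4 + X}$ ($M{\left(X \right)} = - 3 \frac{3 + X}{4 + X} = - \frac{3 \left(3 + X\right)}{4 + X}$)
$J{\left(y,q \right)} = y + \frac{3 \left(-3 - \sqrt{2} \sqrt{q}\right)}{4 + \sqrt{2} \sqrt{q}}$
$-43134 + J{\left(95,87 \right)} = -43134 + \frac{-9 + 95 \left(4 + \sqrt{2} \sqrt{87}\right) - 3 \sqrt{2} \sqrt{87}}{4 + \sqrt{2} \sqrt{87}} = -43134 + \frac{-9 + 95 \left(4 + \sqrt{174}\right) - 3 \sqrt{174}}{4 + \sqrt{174}} = -43134 + \frac{-9 + \left(380 + 95 \sqrt{174}\right) - 3 \sqrt{174}}{4 + \sqrt{174}} = -43134 + \frac{371 + 92 \sqrt{174}}{4 + \sqrt{174}}$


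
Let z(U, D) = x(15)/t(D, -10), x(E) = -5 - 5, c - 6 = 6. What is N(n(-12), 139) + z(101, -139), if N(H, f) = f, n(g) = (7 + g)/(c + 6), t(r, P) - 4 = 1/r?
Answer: 15151/111 ≈ 136.50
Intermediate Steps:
c = 12 (c = 6 + 6 = 12)
t(r, P) = 4 + 1/r
n(g) = 7/18 + g/18 (n(g) = (7 + g)/(12 + 6) = (7 + g)/18 = (7 + g)*(1/18) = 7/18 + g/18)
x(E) = -10
z(U, D) = -10/(4 + 1/D)
N(n(-12), 139) + z(101, -139) = 139 - 10*(-139)/(1 + 4*(-139)) = 139 - 10*(-139)/(1 - 556) = 139 - 10*(-139)/(-555) = 139 - 10*(-139)*(-1/555) = 139 - 278/111 = 15151/111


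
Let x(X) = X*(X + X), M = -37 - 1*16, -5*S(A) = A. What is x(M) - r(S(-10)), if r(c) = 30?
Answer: 5588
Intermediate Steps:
S(A) = -A/5
M = -53 (M = -37 - 16 = -53)
x(X) = 2*X² (x(X) = X*(2*X) = 2*X²)
x(M) - r(S(-10)) = 2*(-53)² - 1*30 = 2*2809 - 30 = 5618 - 30 = 5588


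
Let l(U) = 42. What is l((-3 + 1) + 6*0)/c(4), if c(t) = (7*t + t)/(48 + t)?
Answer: 273/4 ≈ 68.250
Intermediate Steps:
c(t) = 8*t/(48 + t) (c(t) = (8*t)/(48 + t) = 8*t/(48 + t))
l((-3 + 1) + 6*0)/c(4) = 42/((8*4/(48 + 4))) = 42/((8*4/52)) = 42/((8*4*(1/52))) = 42/(8/13) = 42*(13/8) = 273/4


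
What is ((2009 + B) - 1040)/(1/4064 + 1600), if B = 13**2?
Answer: 4624832/6502401 ≈ 0.71125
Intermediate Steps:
B = 169
((2009 + B) - 1040)/(1/4064 + 1600) = ((2009 + 169) - 1040)/(1/4064 + 1600) = (2178 - 1040)/(1/4064 + 1600) = 1138/(6502401/4064) = 1138*(4064/6502401) = 4624832/6502401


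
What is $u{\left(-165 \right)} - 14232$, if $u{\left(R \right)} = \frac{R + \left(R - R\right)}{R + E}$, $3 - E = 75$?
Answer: $- \frac{1124273}{79} \approx -14231.0$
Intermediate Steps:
$E = -72$ ($E = 3 - 75 = -72$)
$u{\left(R \right)} = \frac{R}{-72 + R}$ ($u{\left(R \right)} = \frac{R + \left(R - R\right)}{R - 72} = \frac{R + 0}{-72 + R} = \frac{R}{-72 + R}$)
$u{\left(-165 \right)} - 14232 = - \frac{165}{-72 - 165} - 14232 = - \frac{165}{-237} - 14232 = \left(-165\right) \left(- \frac{1}{237}\right) - 14232 = \frac{55}{79} - 14232 = - \frac{1124273}{79}$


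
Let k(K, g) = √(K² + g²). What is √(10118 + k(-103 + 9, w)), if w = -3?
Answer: √(10118 + √8845) ≈ 101.05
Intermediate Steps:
√(10118 + k(-103 + 9, w)) = √(10118 + √((-103 + 9)² + (-3)²)) = √(10118 + √((-94)² + 9)) = √(10118 + √(8836 + 9)) = √(10118 + √8845)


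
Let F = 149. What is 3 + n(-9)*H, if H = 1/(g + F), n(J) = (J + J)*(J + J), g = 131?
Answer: 291/70 ≈ 4.1571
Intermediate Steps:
n(J) = 4*J**2 (n(J) = (2*J)*(2*J) = 4*J**2)
H = 1/280 (H = 1/(131 + 149) = 1/280 ≈ 0.0035714)
3 + n(-9)*H = 3 + (4*(-9)**2)*(1/280) = 3 + (4*81)*(1/280) = 3 + 324*(1/280) = 3 + 81/70 = 291/70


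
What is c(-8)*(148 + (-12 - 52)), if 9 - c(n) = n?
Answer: 1428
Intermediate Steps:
c(n) = 9 - n
c(-8)*(148 + (-12 - 52)) = (9 - 1*(-8))*(148 + (-12 - 52)) = (9 + 8)*(148 - 64) = 17*84 = 1428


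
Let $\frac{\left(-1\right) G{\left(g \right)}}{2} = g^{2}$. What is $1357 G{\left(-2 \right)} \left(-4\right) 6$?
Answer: $260544$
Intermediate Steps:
$G{\left(g \right)} = - 2 g^{2}$
$1357 G{\left(-2 \right)} \left(-4\right) 6 = 1357 - 2 \left(-2\right)^{2} \left(-4\right) 6 = 1357 \left(-2\right) 4 \left(-4\right) 6 = 1357 \left(-8\right) \left(-4\right) 6 = 1357 \cdot 32 \cdot 6 = 1357 \cdot 192 = 260544$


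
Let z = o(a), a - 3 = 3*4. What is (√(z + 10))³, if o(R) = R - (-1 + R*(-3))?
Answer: 71*√71 ≈ 598.26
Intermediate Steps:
a = 15 (a = 3 + 3*4 = 3 + 12 = 15)
o(R) = 1 + 4*R (o(R) = R - (-1 - 3*R) = R + (1 + 3*R) = 1 + 4*R)
z = 61 (z = 1 + 4*15 = 1 + 60 = 61)
(√(z + 10))³ = (√(61 + 10))³ = (√71)³ = 71*√71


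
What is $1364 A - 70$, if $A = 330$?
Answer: $450050$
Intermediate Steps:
$1364 A - 70 = 1364 \cdot 330 - 70 = 450120 - 70 = 450050$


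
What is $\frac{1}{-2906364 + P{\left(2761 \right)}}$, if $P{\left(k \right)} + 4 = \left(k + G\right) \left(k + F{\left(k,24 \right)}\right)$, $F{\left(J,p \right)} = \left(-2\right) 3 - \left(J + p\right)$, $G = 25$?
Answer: $- \frac{1}{2989948} \approx -3.3445 \cdot 10^{-7}$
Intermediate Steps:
$F{\left(J,p \right)} = -6 - J - p$ ($F{\left(J,p \right)} = -6 - \left(J + p\right) = -6 - J - p$)
$P{\left(k \right)} = -754 - 30 k$ ($P{\left(k \right)} = -4 + \left(k + 25\right) \left(k - \left(30 + k\right)\right) = -4 + \left(25 + k\right) \left(k - \left(30 + k\right)\right) = -4 + \left(25 + k\right) \left(-30\right) = -4 - \left(750 + 30 k\right) = -754 - 30 k$)
$\frac{1}{-2906364 + P{\left(2761 \right)}} = \frac{1}{-2906364 - 83584} = \frac{1}{-2989948} = - \frac{1}{2989948}$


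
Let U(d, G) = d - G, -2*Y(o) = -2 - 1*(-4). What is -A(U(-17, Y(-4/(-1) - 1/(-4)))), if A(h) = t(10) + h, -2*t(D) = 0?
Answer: 16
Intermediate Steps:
t(D) = 0 (t(D) = -1/2*0 = 0)
Y(o) = -1 (Y(o) = -(-2 - 1*(-4))/2 = -(-2 + 4)/2 = -1/2*2 = -1)
A(h) = h (A(h) = 0 + h = h)
-A(U(-17, Y(-4/(-1) - 1/(-4)))) = -(-17 - 1*(-1)) = -(-17 + 1) = -1*(-16) = 16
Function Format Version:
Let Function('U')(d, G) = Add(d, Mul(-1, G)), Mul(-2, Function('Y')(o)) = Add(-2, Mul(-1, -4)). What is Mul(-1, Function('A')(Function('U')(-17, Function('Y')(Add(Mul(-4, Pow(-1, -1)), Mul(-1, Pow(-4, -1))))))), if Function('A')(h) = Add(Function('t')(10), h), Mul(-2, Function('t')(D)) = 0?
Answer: 16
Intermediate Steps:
Function('t')(D) = 0 (Function('t')(D) = Mul(Rational(-1, 2), 0) = 0)
Function('Y')(o) = -1 (Function('Y')(o) = Mul(Rational(-1, 2), Add(-2, Mul(-1, -4))) = Mul(Rational(-1, 2), Add(-2, 4)) = Mul(Rational(-1, 2), 2) = -1)
Function('A')(h) = h (Function('A')(h) = Add(0, h) = h)
Mul(-1, Function('A')(Function('U')(-17, Function('Y')(Add(Mul(-4, Pow(-1, -1)), Mul(-1, Pow(-4, -1))))))) = Mul(-1, Add(-17, Mul(-1, -1))) = Mul(-1, Add(-17, 1)) = Mul(-1, -16) = 16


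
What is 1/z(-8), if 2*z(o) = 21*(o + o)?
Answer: -1/168 ≈ -0.0059524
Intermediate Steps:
z(o) = 21*o (z(o) = (21*(o + o))/2 = (21*(2*o))/2 = (42*o)/2 = 21*o)
1/z(-8) = 1/(21*(-8)) = 1/(-168) = -1/168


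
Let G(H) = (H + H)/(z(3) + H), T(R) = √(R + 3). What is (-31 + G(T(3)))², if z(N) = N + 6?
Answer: 607057/625 - 9348*√6/625 ≈ 934.65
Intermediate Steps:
z(N) = 6 + N
T(R) = √(3 + R)
G(H) = 2*H/(9 + H) (G(H) = (H + H)/((6 + 3) + H) = (2*H)/(9 + H) = 2*H/(9 + H))
(-31 + G(T(3)))² = (-31 + 2*√(3 + 3)/(9 + √(3 + 3)))² = (-31 + 2*√6/(9 + √6))²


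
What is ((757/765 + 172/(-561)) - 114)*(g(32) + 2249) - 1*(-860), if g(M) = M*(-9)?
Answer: -1862700143/8415 ≈ -2.2135e+5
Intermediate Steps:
g(M) = -9*M
((757/765 + 172/(-561)) - 114)*(g(32) + 2249) - 1*(-860) = ((757/765 + 172/(-561)) - 114)*(-9*32 + 2249) - 1*(-860) = ((757*(1/765) + 172*(-1/561)) - 114)*(-288 + 2249) + 860 = ((757/765 - 172/561) - 114)*1961 + 860 = (5747/8415 - 114)*1961 + 860 = -953563/8415*1961 + 860 = -1869937043/8415 + 860 = -1862700143/8415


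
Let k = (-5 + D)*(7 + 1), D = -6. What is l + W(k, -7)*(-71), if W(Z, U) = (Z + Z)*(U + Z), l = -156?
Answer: -1187276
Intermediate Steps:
k = -88 (k = (-5 - 6)*(7 + 1) = -11*8 = -88)
W(Z, U) = 2*Z*(U + Z) (W(Z, U) = (2*Z)*(U + Z) = 2*Z*(U + Z))
l + W(k, -7)*(-71) = -156 + (2*(-88)*(-7 - 88))*(-71) = -156 + (2*(-88)*(-95))*(-71) = -156 + 16720*(-71) = -156 - 1187120 = -1187276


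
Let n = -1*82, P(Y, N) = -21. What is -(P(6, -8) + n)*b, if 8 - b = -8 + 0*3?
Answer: 1648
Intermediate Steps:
b = 16 (b = 8 - (-8 + 0*3) = 8 - (-8 + 0) = 8 - 1*(-8) = 8 + 8 = 16)
n = -82
-(P(6, -8) + n)*b = -(-21 - 82)*16 = -(-103)*16 = -1*(-1648) = 1648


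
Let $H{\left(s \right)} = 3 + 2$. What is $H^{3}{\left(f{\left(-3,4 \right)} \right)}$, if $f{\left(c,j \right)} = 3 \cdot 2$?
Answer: $125$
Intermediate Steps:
$f{\left(c,j \right)} = 6$
$H{\left(s \right)} = 5$
$H^{3}{\left(f{\left(-3,4 \right)} \right)} = 5^{3} = 125$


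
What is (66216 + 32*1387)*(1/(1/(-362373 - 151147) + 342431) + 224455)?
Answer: 4365307564674678349000/175845167119 ≈ 2.4825e+10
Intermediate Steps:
(66216 + 32*1387)*(1/(1/(-362373 - 151147) + 342431) + 224455) = (66216 + 44384)*(1/(1/(-513520) + 342431) + 224455) = 110600*(1/(-1/513520 + 342431) + 224455) = 110600*(1/(175845167119/513520) + 224455) = 110600*(513520/175845167119 + 224455) = 110600*(39469326986208665/175845167119) = 4365307564674678349000/175845167119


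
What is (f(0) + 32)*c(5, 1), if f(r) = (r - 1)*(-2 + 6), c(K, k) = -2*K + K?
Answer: -140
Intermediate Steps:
c(K, k) = -K
f(r) = -4 + 4*r (f(r) = (-1 + r)*4 = -4 + 4*r)
(f(0) + 32)*c(5, 1) = ((-4 + 4*0) + 32)*(-1*5) = ((-4 + 0) + 32)*(-5) = (-4 + 32)*(-5) = 28*(-5) = -140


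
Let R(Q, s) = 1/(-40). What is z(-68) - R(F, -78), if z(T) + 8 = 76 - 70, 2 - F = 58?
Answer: -79/40 ≈ -1.9750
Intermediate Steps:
F = -56 (F = 2 - 1*58 = 2 - 58 = -56)
z(T) = -2 (z(T) = -8 + (76 - 70) = -8 + 6 = -2)
R(Q, s) = -1/40
z(-68) - R(F, -78) = -2 - 1*(-1/40) = -2 + 1/40 = -79/40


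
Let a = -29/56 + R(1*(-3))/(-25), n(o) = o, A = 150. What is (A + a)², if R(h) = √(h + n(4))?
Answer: 43772589961/1960000 ≈ 22333.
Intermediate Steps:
R(h) = √(4 + h) (R(h) = √(h + 4) = √(4 + h))
a = -781/1400 (a = -29/56 + √(4 + 1*(-3))/(-25) = -29*1/56 + √(4 - 3)*(-1/25) = -29/56 + √1*(-1/25) = -29/56 + 1*(-1/25) = -29/56 - 1/25 = -781/1400 ≈ -0.55786)
(A + a)² = (150 - 781/1400)² = (209219/1400)² = 43772589961/1960000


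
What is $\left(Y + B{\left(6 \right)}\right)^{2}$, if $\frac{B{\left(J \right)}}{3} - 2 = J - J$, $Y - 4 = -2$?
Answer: $64$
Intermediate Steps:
$Y = 2$ ($Y = 4 - 2 = 2$)
$B{\left(J \right)} = 6$ ($B{\left(J \right)} = 6 + 3 \left(J - J\right) = 6 + 3 \cdot 0 = 6 + 0 = 6$)
$\left(Y + B{\left(6 \right)}\right)^{2} = \left(2 + 6\right)^{2} = 8^{2} = 64$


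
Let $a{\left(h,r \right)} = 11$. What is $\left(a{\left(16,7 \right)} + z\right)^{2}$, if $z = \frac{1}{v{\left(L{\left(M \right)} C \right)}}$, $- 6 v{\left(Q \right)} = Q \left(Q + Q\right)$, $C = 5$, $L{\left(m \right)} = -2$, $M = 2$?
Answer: $\frac{1203409}{10000} \approx 120.34$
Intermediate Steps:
$v{\left(Q \right)} = - \frac{Q^{2}}{3}$ ($v{\left(Q \right)} = - \frac{Q \left(Q + Q\right)}{6} = - \frac{Q 2 Q}{6} = - \frac{2 Q^{2}}{6} = - \frac{Q^{2}}{3}$)
$z = - \frac{3}{100}$ ($z = \frac{1}{\left(- \frac{1}{3}\right) \left(\left(-2\right) 5\right)^{2}} = \frac{1}{\left(- \frac{1}{3}\right) \left(-10\right)^{2}} = \frac{1}{\left(- \frac{1}{3}\right) 100} = \frac{1}{- \frac{100}{3}} = - \frac{3}{100} \approx -0.03$)
$\left(a{\left(16,7 \right)} + z\right)^{2} = \left(11 - \frac{3}{100}\right)^{2} = \left(\frac{1097}{100}\right)^{2} = \frac{1203409}{10000}$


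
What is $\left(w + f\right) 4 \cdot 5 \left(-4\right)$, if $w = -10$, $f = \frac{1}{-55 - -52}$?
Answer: $\frac{2480}{3} \approx 826.67$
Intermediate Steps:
$f = - \frac{1}{3}$ ($f = \frac{1}{-55 + 52} = \frac{1}{-3} = - \frac{1}{3} \approx -0.33333$)
$\left(w + f\right) 4 \cdot 5 \left(-4\right) = \left(-10 - \frac{1}{3}\right) 4 \cdot 5 \left(-4\right) = - \frac{31 \cdot 20 \left(-4\right)}{3} = \left(- \frac{31}{3}\right) \left(-80\right) = \frac{2480}{3}$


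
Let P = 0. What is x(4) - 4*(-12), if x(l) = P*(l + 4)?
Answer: 48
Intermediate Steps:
x(l) = 0 (x(l) = 0*(l + 4) = 0*(4 + l) = 0)
x(4) - 4*(-12) = 0 - 4*(-12) = 0 + 48 = 48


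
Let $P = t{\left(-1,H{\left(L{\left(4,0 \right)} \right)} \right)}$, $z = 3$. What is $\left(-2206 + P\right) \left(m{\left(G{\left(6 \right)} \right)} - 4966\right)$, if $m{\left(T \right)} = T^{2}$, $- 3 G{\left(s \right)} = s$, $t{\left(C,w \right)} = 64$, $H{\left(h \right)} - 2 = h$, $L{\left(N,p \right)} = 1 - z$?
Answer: $10628604$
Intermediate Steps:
$L{\left(N,p \right)} = -2$ ($L{\left(N,p \right)} = 1 - 3 = -2$)
$H{\left(h \right)} = 2 + h$
$P = 64$
$G{\left(s \right)} = - \frac{s}{3}$
$\left(-2206 + P\right) \left(m{\left(G{\left(6 \right)} \right)} - 4966\right) = \left(-2206 + 64\right) \left(\left(\left(- \frac{1}{3}\right) 6\right)^{2} - 4966\right) = - 2142 \left(\left(-2\right)^{2} - 4966\right) = - 2142 \left(4 - 4966\right) = \left(-2142\right) \left(-4962\right) = 10628604$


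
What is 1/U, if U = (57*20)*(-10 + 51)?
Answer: 1/46740 ≈ 2.1395e-5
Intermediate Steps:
U = 46740 (U = 1140*41 = 46740)
1/U = 1/46740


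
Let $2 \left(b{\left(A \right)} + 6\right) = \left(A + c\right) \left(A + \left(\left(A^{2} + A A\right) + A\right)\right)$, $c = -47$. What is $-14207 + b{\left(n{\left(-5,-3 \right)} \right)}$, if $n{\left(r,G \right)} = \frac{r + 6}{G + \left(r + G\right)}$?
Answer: $- \frac{18912323}{1331} \approx -14209.0$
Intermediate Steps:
$n{\left(r,G \right)} = \frac{6 + r}{r + 2 G}$ ($n{\left(r,G \right)} = \frac{6 + r}{G + \left(G + r\right)} = \frac{6 + r}{r + 2 G}$)
$b{\left(A \right)} = -6 + \frac{\left(-47 + A\right) \left(2 A + 2 A^{2}\right)}{2}$ ($b{\left(A \right)} = -6 + \frac{\left(A - 47\right) \left(A + \left(\left(A^{2} + A A\right) + A\right)\right)}{2} = -6 + \frac{\left(-47 + A\right) \left(A + \left(\left(A^{2} + A^{2}\right) + A\right)\right)}{2} = -6 + \frac{\left(-47 + A\right) \left(A + \left(2 A^{2} + A\right)\right)}{2} = -6 + \frac{\left(-47 + A\right) \left(A + \left(A + 2 A^{2}\right)\right)}{2} = -6 + \frac{\left(-47 + A\right) \left(2 A + 2 A^{2}\right)}{2}$)
$-14207 + b{\left(n{\left(-5,-3 \right)} \right)} = -14207 - \left(6 - \frac{\left(6 - 5\right)^{3}}{\left(-5 + 2 \left(-3\right)\right)^{3}} + 46 \frac{\left(6 - 5\right)^{2}}{\left(-5 + 2 \left(-3\right)\right)^{2}} + \frac{47 \left(6 - 5\right)}{-5 + 2 \left(-3\right)}\right) = -14207 - \left(6 - \frac{1}{\left(-5 - 6\right)^{3}} + \frac{46}{\left(-5 - 6\right)^{2}} + 47 \frac{1}{-5 - 6} \cdot 1\right) = -14207 - \left(6 + \frac{1}{1331} + \frac{46}{121} + 47 \frac{1}{-11} \cdot 1\right) = -14207 - \left(6 + \frac{1}{1331} + \frac{46}{121} + 47 \left(- \frac{1}{11}\right) 1\right) = -14207 - \left(\frac{19}{11} + \frac{1}{1331} + \frac{46}{121}\right) = -14207 - \frac{2806}{1331} = - \frac{18912323}{1331}$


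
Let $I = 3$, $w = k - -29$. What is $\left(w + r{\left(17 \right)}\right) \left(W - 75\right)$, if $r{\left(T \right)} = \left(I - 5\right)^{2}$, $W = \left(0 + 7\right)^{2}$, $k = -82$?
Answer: $1274$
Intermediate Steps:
$w = -53$ ($w = -82 - -29 = -82 + 29 = -53$)
$W = 49$ ($W = 7^{2} = 49$)
$r{\left(T \right)} = 4$ ($r{\left(T \right)} = \left(3 - 5\right)^{2} = \left(-2\right)^{2} = 4$)
$\left(w + r{\left(17 \right)}\right) \left(W - 75\right) = \left(-53 + 4\right) \left(49 - 75\right) = - 49 \left(49 + \left(-173 + 98\right)\right) = - 49 \left(49 - 75\right) = \left(-49\right) \left(-26\right) = 1274$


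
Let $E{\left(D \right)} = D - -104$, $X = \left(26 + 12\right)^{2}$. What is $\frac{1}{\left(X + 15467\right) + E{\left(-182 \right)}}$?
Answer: $\frac{1}{16833} \approx 5.9407 \cdot 10^{-5}$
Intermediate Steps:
$X = 1444$ ($X = 38^{2} = 1444$)
$E{\left(D \right)} = 104 + D$ ($E{\left(D \right)} = D + 104 = 104 + D$)
$\frac{1}{\left(X + 15467\right) + E{\left(-182 \right)}} = \frac{1}{\left(1444 + 15467\right) + \left(104 - 182\right)} = \frac{1}{16911 - 78} = \frac{1}{16833}$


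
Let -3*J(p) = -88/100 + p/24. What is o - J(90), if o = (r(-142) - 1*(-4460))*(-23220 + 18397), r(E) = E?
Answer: -6247713913/300 ≈ -2.0826e+7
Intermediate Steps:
J(p) = 22/75 - p/72 (J(p) = -(-88/100 + p/24)/3 = -(-88*1/100 + p*(1/24))/3 = -(-22/25 + p/24)/3 = 22/75 - p/72)
o = -20825714 (o = (-142 - 1*(-4460))*(-23220 + 18397) = (-142 + 4460)*(-4823) = 4318*(-4823) = -20825714)
o - J(90) = -20825714 - (22/75 - 1/72*90) = -20825714 - (22/75 - 5/4) = -20825714 - 1*(-287/300) = -20825714 + 287/300 = -6247713913/300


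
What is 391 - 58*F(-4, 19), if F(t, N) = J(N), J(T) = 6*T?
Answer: -6221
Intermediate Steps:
F(t, N) = 6*N
391 - 58*F(-4, 19) = 391 - 348*19 = 391 - 58*114 = 391 - 6612 = -6221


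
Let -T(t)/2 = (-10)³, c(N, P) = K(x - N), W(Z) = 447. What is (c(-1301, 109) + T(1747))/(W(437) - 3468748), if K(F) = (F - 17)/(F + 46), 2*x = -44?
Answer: -2651262/4595498825 ≈ -0.00057693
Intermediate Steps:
x = -22 (x = (½)*(-44) = -22)
K(F) = (-17 + F)/(46 + F)
c(N, P) = (-39 - N)/(24 - N) (c(N, P) = (-17 + (-22 - N))/(46 + (-22 - N)) = (-39 - N)/(24 - N))
T(t) = 2000 (T(t) = -2*(-10)³ = -2*(-1000) = 2000)
(c(-1301, 109) + T(1747))/(W(437) - 3468748) = ((39 - 1301)/(-24 - 1301) + 2000)/(447 - 3468748) = (-1262/(-1325) + 2000)/(-3468301) = (-1/1325*(-1262) + 2000)*(-1/3468301) = (1262/1325 + 2000)*(-1/3468301) = (2651262/1325)*(-1/3468301) = -2651262/4595498825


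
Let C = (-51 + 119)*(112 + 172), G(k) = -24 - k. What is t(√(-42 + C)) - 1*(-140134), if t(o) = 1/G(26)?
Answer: 7006699/50 ≈ 1.4013e+5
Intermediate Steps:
C = 19312 (C = 68*284 = 19312)
t(o) = -1/50 (t(o) = 1/(-24 - 1*26) = 1/(-24 - 26) = 1/(-50) = -1/50)
t(√(-42 + C)) - 1*(-140134) = -1/50 - 1*(-140134) = -1/50 + 140134 = 7006699/50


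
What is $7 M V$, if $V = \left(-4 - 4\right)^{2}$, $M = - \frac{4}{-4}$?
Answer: $448$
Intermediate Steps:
$M = 1$ ($M = \left(-4\right) \left(- \frac{1}{4}\right) = 1$)
$V = 64$ ($V = \left(-8\right)^{2} = 64$)
$7 M V = 7 \cdot 1 \cdot 64 = 7 \cdot 64 = 448$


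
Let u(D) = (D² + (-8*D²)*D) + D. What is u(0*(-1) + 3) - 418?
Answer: -622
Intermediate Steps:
u(D) = D + D² - 8*D³ (u(D) = (D² - 8*D³) + D = D + D² - 8*D³)
u(0*(-1) + 3) - 418 = (0*(-1) + 3)*(1 + (0*(-1) + 3) - 8*(0*(-1) + 3)²) - 418 = (0 + 3)*(1 + (0 + 3) - 8*(0 + 3)²) - 418 = 3*(1 + 3 - 8*3²) - 418 = 3*(1 + 3 - 8*9) - 418 = 3*(1 + 3 - 72) - 418 = 3*(-68) - 418 = -204 - 418 = -622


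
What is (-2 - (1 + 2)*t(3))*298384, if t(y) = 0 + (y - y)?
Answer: -596768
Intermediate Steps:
t(y) = 0 (t(y) = 0 + 0 = 0)
(-2 - (1 + 2)*t(3))*298384 = (-2 - (1 + 2)*0)*298384 = (-2 - 3*0)*298384 = (-2 - 1*0)*298384 = (-2 + 0)*298384 = -2*298384 = -596768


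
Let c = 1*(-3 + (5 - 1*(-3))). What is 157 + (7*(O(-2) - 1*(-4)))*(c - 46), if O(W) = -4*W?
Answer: -3287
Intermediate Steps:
c = 5 (c = 1*(-3 + (5 + 3)) = 1*(-3 + 8) = 1*5 = 5)
157 + (7*(O(-2) - 1*(-4)))*(c - 46) = 157 + (7*(-4*(-2) - 1*(-4)))*(5 - 46) = 157 + (7*(8 + 4))*(-41) = 157 + (7*12)*(-41) = 157 + 84*(-41) = 157 - 3444 = -3287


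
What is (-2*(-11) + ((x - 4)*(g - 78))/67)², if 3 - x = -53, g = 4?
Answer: 5635876/4489 ≈ 1255.5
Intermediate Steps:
x = 56 (x = 3 - 1*(-53) = 3 + 53 = 56)
(-2*(-11) + ((x - 4)*(g - 78))/67)² = (-2*(-11) + ((56 - 4)*(4 - 78))/67)² = (22 + (52*(-74))*(1/67))² = (22 - 3848*1/67)² = (22 - 3848/67)² = (-2374/67)² = 5635876/4489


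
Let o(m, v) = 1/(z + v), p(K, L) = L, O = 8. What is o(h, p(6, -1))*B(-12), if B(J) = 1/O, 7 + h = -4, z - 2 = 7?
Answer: 1/64 ≈ 0.015625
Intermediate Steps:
z = 9 (z = 2 + 7 = 9)
h = -11 (h = -7 - 4 = -11)
B(J) = ⅛ (B(J) = 1/8 = ⅛)
o(m, v) = 1/(9 + v)
o(h, p(6, -1))*B(-12) = (⅛)/(9 - 1) = (⅛)/8 = (⅛)*(⅛) = 1/64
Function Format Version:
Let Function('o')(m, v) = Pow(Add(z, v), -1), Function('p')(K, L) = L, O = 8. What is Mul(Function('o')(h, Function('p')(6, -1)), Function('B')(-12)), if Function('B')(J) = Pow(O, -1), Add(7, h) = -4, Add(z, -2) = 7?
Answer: Rational(1, 64) ≈ 0.015625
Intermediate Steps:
z = 9 (z = Add(2, 7) = 9)
h = -11 (h = Add(-7, -4) = -11)
Function('B')(J) = Rational(1, 8) (Function('B')(J) = Pow(8, -1) = Rational(1, 8))
Function('o')(m, v) = Pow(Add(9, v), -1)
Mul(Function('o')(h, Function('p')(6, -1)), Function('B')(-12)) = Mul(Pow(Add(9, -1), -1), Rational(1, 8)) = Mul(Pow(8, -1), Rational(1, 8)) = Mul(Rational(1, 8), Rational(1, 8)) = Rational(1, 64)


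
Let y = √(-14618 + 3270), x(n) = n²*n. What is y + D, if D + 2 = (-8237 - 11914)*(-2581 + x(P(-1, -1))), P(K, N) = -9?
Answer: 66699808 + 2*I*√2837 ≈ 6.67e+7 + 106.53*I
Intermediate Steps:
x(n) = n³
y = 2*I*√2837 (y = √(-11348) = 2*I*√2837 ≈ 106.53*I)
D = 66699808 (D = -2 + (-8237 - 11914)*(-2581 + (-9)³) = -2 - 20151*(-2581 - 729) = -2 - 20151*(-3310) = -2 + 66699810 = 66699808)
y + D = 2*I*√2837 + 66699808 = 66699808 + 2*I*√2837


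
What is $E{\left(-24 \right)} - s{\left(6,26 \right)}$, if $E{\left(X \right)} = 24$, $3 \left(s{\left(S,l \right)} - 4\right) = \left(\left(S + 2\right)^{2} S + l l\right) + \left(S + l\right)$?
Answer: $-344$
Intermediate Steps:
$s{\left(S,l \right)} = 4 + \frac{S}{3} + \frac{l}{3} + \frac{l^{2}}{3} + \frac{S \left(2 + S\right)^{2}}{3}$ ($s{\left(S,l \right)} = 4 + \frac{\left(\left(S + 2\right)^{2} S + l l\right) + \left(S + l\right)}{3} = 4 + \frac{\left(\left(2 + S\right)^{2} S + l^{2}\right) + \left(S + l\right)}{3} = 4 + \frac{\left(S \left(2 + S\right)^{2} + l^{2}\right) + \left(S + l\right)}{3} = 4 + \frac{\left(l^{2} + S \left(2 + S\right)^{2}\right) + \left(S + l\right)}{3} = 4 + \frac{S + l + l^{2} + S \left(2 + S\right)^{2}}{3} = 4 + \left(\frac{S}{3} + \frac{l}{3} + \frac{l^{2}}{3} + \frac{S \left(2 + S\right)^{2}}{3}\right) = 4 + \frac{S}{3} + \frac{l}{3} + \frac{l^{2}}{3} + \frac{S \left(2 + S\right)^{2}}{3}$)
$E{\left(-24 \right)} - s{\left(6,26 \right)} = 24 - \left(4 + \frac{1}{3} \cdot 6 + \frac{1}{3} \cdot 26 + \frac{26^{2}}{3} + \frac{1}{3} \cdot 6 \left(2 + 6\right)^{2}\right) = 24 - \left(4 + 2 + \frac{26}{3} + \frac{1}{3} \cdot 676 + \frac{1}{3} \cdot 6 \cdot 8^{2}\right) = 24 - \left(4 + 2 + \frac{26}{3} + \frac{676}{3} + \frac{1}{3} \cdot 6 \cdot 64\right) = 24 - \left(4 + 2 + \frac{26}{3} + \frac{676}{3} + 128\right) = 24 - 368 = -344$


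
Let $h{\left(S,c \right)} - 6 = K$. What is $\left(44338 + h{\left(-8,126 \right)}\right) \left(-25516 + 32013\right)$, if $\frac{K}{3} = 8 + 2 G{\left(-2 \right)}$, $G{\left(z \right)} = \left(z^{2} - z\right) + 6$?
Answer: $288726680$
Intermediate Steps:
$G{\left(z \right)} = 6 + z^{2} - z$
$K = 96$ ($K = 3 \left(8 + 2 \left(6 + \left(-2\right)^{2} - -2\right)\right) = 3 \left(8 + 2 \left(6 + 4 + 2\right)\right) = 3 \left(8 + 2 \cdot 12\right) = 3 \left(8 + 24\right) = 3 \cdot 32 = 96$)
$h{\left(S,c \right)} = 102$ ($h{\left(S,c \right)} = 6 + 96 = 102$)
$\left(44338 + h{\left(-8,126 \right)}\right) \left(-25516 + 32013\right) = \left(44338 + 102\right) \left(-25516 + 32013\right) = 44440 \cdot 6497 = 288726680$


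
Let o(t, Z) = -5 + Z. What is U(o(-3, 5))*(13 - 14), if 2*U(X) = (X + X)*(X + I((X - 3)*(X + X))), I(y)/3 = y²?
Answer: 0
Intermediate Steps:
I(y) = 3*y²
U(X) = X*(X + 12*X²*(-3 + X)²) (U(X) = ((X + X)*(X + 3*((X - 3)*(X + X))²))/2 = ((2*X)*(X + 3*((-3 + X)*(2*X))²))/2 = ((2*X)*(X + 3*(2*X*(-3 + X))²))/2 = ((2*X)*(X + 3*(4*X²*(-3 + X)²)))/2 = ((2*X)*(X + 12*X²*(-3 + X)²))/2 = (2*X*(X + 12*X²*(-3 + X)²))/2 = X*(X + 12*X²*(-3 + X)²))
U(o(-3, 5))*(13 - 14) = ((-5 + 5)²*(1 + 12*(-5 + 5)*(-3 + (-5 + 5))²))*(13 - 14) = (0²*(1 + 12*0*(-3 + 0)²))*(-1) = (0*(1 + 12*0*(-3)²))*(-1) = (0*(1 + 12*0*9))*(-1) = (0*(1 + 0))*(-1) = (0*1)*(-1) = 0*(-1) = 0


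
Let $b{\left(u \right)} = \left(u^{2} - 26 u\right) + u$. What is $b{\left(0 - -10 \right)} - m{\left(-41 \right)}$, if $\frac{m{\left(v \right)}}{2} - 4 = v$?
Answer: $-76$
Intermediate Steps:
$m{\left(v \right)} = 8 + 2 v$
$b{\left(u \right)} = u^{2} - 25 u$
$b{\left(0 - -10 \right)} - m{\left(-41 \right)} = \left(0 - -10\right) \left(-25 + \left(0 - -10\right)\right) - \left(8 + 2 \left(-41\right)\right) = \left(0 + 10\right) \left(-25 + \left(0 + 10\right)\right) - \left(8 - 82\right) = 10 \left(-25 + 10\right) - -74 = 10 \left(-15\right) + 74 = -150 + 74 = -76$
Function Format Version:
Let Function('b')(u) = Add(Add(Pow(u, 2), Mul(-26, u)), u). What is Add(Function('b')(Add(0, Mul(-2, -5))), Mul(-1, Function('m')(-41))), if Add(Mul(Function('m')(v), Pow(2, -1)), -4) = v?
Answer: -76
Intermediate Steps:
Function('m')(v) = Add(8, Mul(2, v))
Function('b')(u) = Add(Pow(u, 2), Mul(-25, u))
Add(Function('b')(Add(0, Mul(-2, -5))), Mul(-1, Function('m')(-41))) = Add(Mul(Add(0, Mul(-2, -5)), Add(-25, Add(0, Mul(-2, -5)))), Mul(-1, Add(8, Mul(2, -41)))) = Add(Mul(Add(0, 10), Add(-25, Add(0, 10))), Mul(-1, Add(8, -82))) = Add(Mul(10, Add(-25, 10)), Mul(-1, -74)) = Add(Mul(10, -15), 74) = Add(-150, 74) = -76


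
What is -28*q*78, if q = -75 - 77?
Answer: 331968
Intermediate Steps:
q = -152
-28*q*78 = -28*(-152)*78 = 4256*78 = 331968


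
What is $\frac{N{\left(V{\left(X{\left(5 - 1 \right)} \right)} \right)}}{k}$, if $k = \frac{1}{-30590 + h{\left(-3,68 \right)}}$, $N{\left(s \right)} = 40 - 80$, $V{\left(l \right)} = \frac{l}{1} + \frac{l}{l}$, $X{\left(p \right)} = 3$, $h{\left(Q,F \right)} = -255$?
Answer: $1233800$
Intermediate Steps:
$V{\left(l \right)} = 1 + l$ ($V{\left(l \right)} = l 1 + 1 = l + 1 = 1 + l$)
$N{\left(s \right)} = -40$
$k = - \frac{1}{30845}$ ($k = \frac{1}{-30590 - 255} = \frac{1}{-30845} = - \frac{1}{30845} \approx -3.242 \cdot 10^{-5}$)
$\frac{N{\left(V{\left(X{\left(5 - 1 \right)} \right)} \right)}}{k} = - \frac{40}{- \frac{1}{30845}} = \left(-40\right) \left(-30845\right) = 1233800$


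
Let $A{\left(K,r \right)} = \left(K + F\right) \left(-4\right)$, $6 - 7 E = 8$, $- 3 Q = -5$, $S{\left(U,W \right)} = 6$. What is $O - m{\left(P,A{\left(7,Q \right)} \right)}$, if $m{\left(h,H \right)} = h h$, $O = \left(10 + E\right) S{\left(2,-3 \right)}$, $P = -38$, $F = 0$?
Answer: $- \frac{9700}{7} \approx -1385.7$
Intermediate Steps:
$Q = \frac{5}{3}$ ($Q = \left(- \frac{1}{3}\right) \left(-5\right) = \frac{5}{3} \approx 1.6667$)
$E = - \frac{2}{7}$ ($E = \frac{6}{7} - \frac{8}{7} = - \frac{2}{7} \approx -0.28571$)
$A{\left(K,r \right)} = - 4 K$ ($A{\left(K,r \right)} = \left(K + 0\right) \left(-4\right) = K \left(-4\right) = - 4 K$)
$O = \frac{408}{7}$ ($O = \left(10 - \frac{2}{7}\right) 6 = \frac{68}{7} \cdot 6 = \frac{408}{7} \approx 58.286$)
$m{\left(h,H \right)} = h^{2}$
$O - m{\left(P,A{\left(7,Q \right)} \right)} = \frac{408}{7} - \left(-38\right)^{2} = \frac{408}{7} - 1444 = - \frac{9700}{7}$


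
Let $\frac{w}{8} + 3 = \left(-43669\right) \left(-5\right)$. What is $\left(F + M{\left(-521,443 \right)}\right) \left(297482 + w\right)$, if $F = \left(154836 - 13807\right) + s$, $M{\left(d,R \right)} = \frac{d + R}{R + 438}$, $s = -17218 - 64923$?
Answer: $\frac{106054540894500}{881} \approx 1.2038 \cdot 10^{11}$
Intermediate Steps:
$s = -82141$ ($s = -17218 - 64923 = -82141$)
$w = 1746736$ ($w = -24 + 8 \left(\left(-43669\right) \left(-5\right)\right) = -24 + 8 \cdot 218345 = -24 + 1746760 = 1746736$)
$M{\left(d,R \right)} = \frac{R + d}{438 + R}$
$F = 58888$ ($F = \left(154836 - 13807\right) - 82141 = 141029 - 82141 = 58888$)
$\left(F + M{\left(-521,443 \right)}\right) \left(297482 + w\right) = \left(58888 + \frac{443 - 521}{438 + 443}\right) \left(297482 + 1746736\right) = \left(58888 + \frac{1}{881} \left(-78\right)\right) 2044218 = \left(58888 - \frac{78}{881}\right) 2044218 = \frac{51880250}{881} \cdot 2044218 = \frac{106054540894500}{881}$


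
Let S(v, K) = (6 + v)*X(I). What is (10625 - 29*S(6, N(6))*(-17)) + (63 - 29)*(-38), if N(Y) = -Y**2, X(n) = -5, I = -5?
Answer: -20247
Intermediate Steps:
S(v, K) = -30 - 5*v (S(v, K) = (6 + v)*(-5) = -30 - 5*v)
(10625 - 29*S(6, N(6))*(-17)) + (63 - 29)*(-38) = (10625 - 29*(-30 - 5*6)*(-17)) + (63 - 29)*(-38) = (10625 - 29*(-30 - 30)*(-17)) + 34*(-38) = (10625 - 29*(-60)*(-17)) - 1292 = (10625 + 1740*(-17)) - 1292 = (10625 - 29580) - 1292 = -18955 - 1292 = -20247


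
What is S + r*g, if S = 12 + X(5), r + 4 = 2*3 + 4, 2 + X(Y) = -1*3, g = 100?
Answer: 607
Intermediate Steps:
X(Y) = -5 (X(Y) = -2 - 1*3 = -2 - 3 = -5)
r = 6 (r = -4 + (2*3 + 4) = -4 + (6 + 4) = -4 + 10 = 6)
S = 7 (S = 12 - 5 = 7)
S + r*g = 7 + 6*100 = 7 + 600 = 607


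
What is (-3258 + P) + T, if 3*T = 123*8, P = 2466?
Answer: -464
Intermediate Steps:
T = 328 (T = (123*8)/3 = (⅓)*984 = 328)
(-3258 + P) + T = (-3258 + 2466) + 328 = -792 + 328 = -464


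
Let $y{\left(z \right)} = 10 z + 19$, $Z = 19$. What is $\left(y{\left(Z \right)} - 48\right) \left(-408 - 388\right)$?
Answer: $-128156$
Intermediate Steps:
$y{\left(z \right)} = 19 + 10 z$
$\left(y{\left(Z \right)} - 48\right) \left(-408 - 388\right) = \left(\left(19 + 10 \cdot 19\right) - 48\right) \left(-408 - 388\right) = \left(\left(19 + 190\right) - 48\right) \left(-796\right) = \left(209 - 48\right) \left(-796\right) = 161 \left(-796\right) = -128156$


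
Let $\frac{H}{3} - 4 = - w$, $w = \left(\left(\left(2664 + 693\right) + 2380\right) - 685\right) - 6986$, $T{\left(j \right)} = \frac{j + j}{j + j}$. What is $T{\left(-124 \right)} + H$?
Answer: $5815$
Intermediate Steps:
$T{\left(j \right)} = 1$ ($T{\left(j \right)} = \frac{2 j}{2 j} = 2 j \frac{1}{2 j} = 1$)
$w = -1934$ ($w = \left(\left(3357 + 2380\right) - 685\right) - 6986 = \left(5737 - 685\right) - 6986 = 5052 - 6986 = -1934$)
$H = 5814$ ($H = 12 + 3 \left(\left(-1\right) \left(-1934\right)\right) = 12 + 3 \cdot 1934 = 12 + 5802 = 5814$)
$T{\left(-124 \right)} + H = 1 + 5814 = 5815$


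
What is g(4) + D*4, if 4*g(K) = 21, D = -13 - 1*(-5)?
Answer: -107/4 ≈ -26.750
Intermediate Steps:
D = -8 (D = -13 + 5 = -8)
g(K) = 21/4 (g(K) = (¼)*21 = 21/4)
g(4) + D*4 = 21/4 - 8*4 = 21/4 - 32 = -107/4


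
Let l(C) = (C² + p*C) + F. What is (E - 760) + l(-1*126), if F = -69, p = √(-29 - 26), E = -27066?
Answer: -12019 - 126*I*√55 ≈ -12019.0 - 934.44*I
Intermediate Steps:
p = I*√55 (p = √(-55) = I*√55 ≈ 7.4162*I)
l(C) = -69 + C² + I*C*√55 (l(C) = (C² + (I*√55)*C) - 69 = (C² + I*C*√55) - 69 = -69 + C² + I*C*√55)
(E - 760) + l(-1*126) = (-27066 - 760) + (-69 + (-1*126)² + I*(-1*126)*√55) = -27826 + (-69 + (-126)² + I*(-126)*√55) = -27826 + (-69 + 15876 - 126*I*√55) = -27826 + (15807 - 126*I*√55) = -12019 - 126*I*√55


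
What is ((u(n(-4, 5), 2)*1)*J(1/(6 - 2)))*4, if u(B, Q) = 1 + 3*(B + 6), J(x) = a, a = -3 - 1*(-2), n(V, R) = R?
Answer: -136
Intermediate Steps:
a = -1 (a = -3 + 2 = -1)
J(x) = -1
u(B, Q) = 19 + 3*B (u(B, Q) = 1 + 3*(6 + B) = 1 + (18 + 3*B) = 19 + 3*B)
((u(n(-4, 5), 2)*1)*J(1/(6 - 2)))*4 = (((19 + 3*5)*1)*(-1))*4 = (((19 + 15)*1)*(-1))*4 = ((34*1)*(-1))*4 = (34*(-1))*4 = -34*4 = -136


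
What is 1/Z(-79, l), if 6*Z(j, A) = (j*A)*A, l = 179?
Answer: -6/2531239 ≈ -2.3704e-6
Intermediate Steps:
Z(j, A) = j*A**2/6 (Z(j, A) = ((j*A)*A)/6 = ((A*j)*A)/6 = (j*A**2)/6 = j*A**2/6)
1/Z(-79, l) = 1/((1/6)*(-79)*179**2) = 1/((1/6)*(-79)*32041) = 1/(-2531239/6) = -6/2531239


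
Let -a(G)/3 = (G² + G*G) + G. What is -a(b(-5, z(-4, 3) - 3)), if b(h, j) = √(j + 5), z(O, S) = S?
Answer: 30 + 3*√5 ≈ 36.708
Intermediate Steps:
b(h, j) = √(5 + j)
a(G) = -6*G² - 3*G (a(G) = -3*((G² + G*G) + G) = -3*((G² + G²) + G) = -3*(2*G² + G) = -3*(G + 2*G²) = -6*G² - 3*G)
-a(b(-5, z(-4, 3) - 3)) = -(-3)*√(5 + (3 - 3))*(1 + 2*√(5 + (3 - 3))) = -(-3)*√(5 + 0)*(1 + 2*√(5 + 0)) = -(-3)*√5*(1 + 2*√5) = 3*√5*(1 + 2*√5)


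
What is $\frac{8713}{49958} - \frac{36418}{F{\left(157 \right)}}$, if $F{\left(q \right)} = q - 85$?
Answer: $- \frac{454685777}{899244} \approx -505.63$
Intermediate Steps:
$F{\left(q \right)} = -85 + q$
$\frac{8713}{49958} - \frac{36418}{F{\left(157 \right)}} = \frac{8713}{49958} - \frac{36418}{-85 + 157} = 8713 \cdot \frac{1}{49958} - \frac{36418}{72} = \frac{8713}{49958} - \frac{18209}{36} = - \frac{454685777}{899244}$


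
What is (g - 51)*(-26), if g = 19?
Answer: 832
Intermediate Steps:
(g - 51)*(-26) = (19 - 51)*(-26) = -32*(-26) = 832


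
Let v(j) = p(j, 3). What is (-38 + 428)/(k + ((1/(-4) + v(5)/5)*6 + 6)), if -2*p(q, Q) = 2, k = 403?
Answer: 3900/4063 ≈ 0.95988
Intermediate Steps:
p(q, Q) = -1 (p(q, Q) = -1/2*2 = -1)
v(j) = -1
(-38 + 428)/(k + ((1/(-4) + v(5)/5)*6 + 6)) = (-38 + 428)/(403 + ((1/(-4) - 1/5)*6 + 6)) = 390/(403 + ((1*(-1/4) - 1*1/5)*6 + 6)) = 390/(403 + ((-1/4 - 1/5)*6 + 6)) = 390/(403 + (-9/20*6 + 6)) = 390/(403 + (-27/10 + 6)) = 390/(403 + 33/10) = 390/(4063/10) = (10/4063)*390 = 3900/4063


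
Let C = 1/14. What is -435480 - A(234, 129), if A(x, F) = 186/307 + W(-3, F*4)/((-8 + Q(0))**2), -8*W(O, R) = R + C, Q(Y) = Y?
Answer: -958305951653/2200576 ≈ -4.3548e+5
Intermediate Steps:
C = 1/14 ≈ 0.071429
W(O, R) = -1/112 - R/8 (W(O, R) = -(R + 1/14)/8 = -(1/14 + R)/8 = -1/112 - R/8)
A(x, F) = 1332941/2200576 - F/128 (A(x, F) = 186/307 + (-1/112 - F*4/8)/((-8 + 0)**2) = 186*(1/307) + (-1/112 - F/2)/((-8)**2) = 186/307 + (-1/112 - F/2)/64 = 186/307 + (-1/112 - F/2)*(1/64) = 186/307 + (-1/7168 - F/128) = 1332941/2200576 - F/128)
-435480 - A(234, 129) = -435480 - (1332941/2200576 - 1/128*129) = -435480 - (1332941/2200576 - 129/128) = -435480 - 1*(-884827/2200576) = -435480 + 884827/2200576 = -958305951653/2200576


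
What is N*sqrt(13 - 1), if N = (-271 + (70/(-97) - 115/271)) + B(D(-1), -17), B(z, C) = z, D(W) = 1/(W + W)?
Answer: -14334091*sqrt(3)/26287 ≈ -944.47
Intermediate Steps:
D(W) = 1/(2*W)
N = -14334091/52574 (N = (-271 + (70/(-97) - 115/271)) + (1/2)/(-1) = (-271 + (70*(-1/97) - 115*1/271)) + (1/2)*(-1) = (-271 + (-70/97 - 115/271)) - 1/2 = (-271 - 30125/26287) - 1/2 = -7153902/26287 - 1/2 = -14334091/52574 ≈ -272.65)
N*sqrt(13 - 1) = -14334091*sqrt(13 - 1)/52574 = -14334091*sqrt(3)/26287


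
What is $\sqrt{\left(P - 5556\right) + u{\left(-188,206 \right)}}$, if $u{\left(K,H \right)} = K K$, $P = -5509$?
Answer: $\sqrt{24279} \approx 155.82$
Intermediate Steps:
$u{\left(K,H \right)} = K^{2}$
$\sqrt{\left(P - 5556\right) + u{\left(-188,206 \right)}} = \sqrt{\left(-5509 - 5556\right) + \left(-188\right)^{2}} = \sqrt{\left(-5509 - 5556\right) + 35344} = \sqrt{-11065 + 35344} = \sqrt{24279}$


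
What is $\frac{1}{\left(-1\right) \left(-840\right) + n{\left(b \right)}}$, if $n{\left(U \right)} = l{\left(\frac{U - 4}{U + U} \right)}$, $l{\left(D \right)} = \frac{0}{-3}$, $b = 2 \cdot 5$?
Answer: $\frac{1}{840} \approx 0.0011905$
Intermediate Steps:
$b = 10$
$l{\left(D \right)} = 0$ ($l{\left(D \right)} = 0 \left(- \frac{1}{3}\right) = 0$)
$n{\left(U \right)} = 0$
$\frac{1}{\left(-1\right) \left(-840\right) + n{\left(b \right)}} = \frac{1}{\left(-1\right) \left(-840\right) + 0} = \frac{1}{840 + 0} = \frac{1}{840}$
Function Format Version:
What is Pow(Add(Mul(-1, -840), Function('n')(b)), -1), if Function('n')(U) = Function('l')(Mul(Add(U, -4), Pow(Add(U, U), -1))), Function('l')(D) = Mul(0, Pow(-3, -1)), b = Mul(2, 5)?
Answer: Rational(1, 840) ≈ 0.0011905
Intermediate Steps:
b = 10
Function('l')(D) = 0 (Function('l')(D) = Mul(0, Rational(-1, 3)) = 0)
Function('n')(U) = 0
Pow(Add(Mul(-1, -840), Function('n')(b)), -1) = Pow(Add(Mul(-1, -840), 0), -1) = Pow(Add(840, 0), -1) = Pow(840, -1) = Rational(1, 840)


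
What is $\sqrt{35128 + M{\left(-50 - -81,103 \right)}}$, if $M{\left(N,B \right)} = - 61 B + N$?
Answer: $2 \sqrt{7219} \approx 169.93$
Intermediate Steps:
$M{\left(N,B \right)} = N - 61 B$
$\sqrt{35128 + M{\left(-50 - -81,103 \right)}} = \sqrt{35128 - 6252} = \sqrt{28876} = 2 \sqrt{7219}$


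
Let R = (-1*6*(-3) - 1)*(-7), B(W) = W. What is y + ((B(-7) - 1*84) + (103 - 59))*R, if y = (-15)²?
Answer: 5818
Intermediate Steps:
R = -119 (R = (-6*(-3) - 1)*(-7) = (18 - 1)*(-7) = 17*(-7) = -119)
y = 225
y + ((B(-7) - 1*84) + (103 - 59))*R = 225 + ((-7 - 1*84) + (103 - 59))*(-119) = 225 + ((-7 - 84) + 44)*(-119) = 225 + (-91 + 44)*(-119) = 225 - 47*(-119) = 225 + 5593 = 5818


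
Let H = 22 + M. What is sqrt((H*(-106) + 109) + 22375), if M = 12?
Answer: 8*sqrt(295) ≈ 137.40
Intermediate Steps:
H = 34 (H = 22 + 12 = 34)
sqrt((H*(-106) + 109) + 22375) = sqrt((34*(-106) + 109) + 22375) = sqrt((-3604 + 109) + 22375) = sqrt(-3495 + 22375) = sqrt(18880) = 8*sqrt(295)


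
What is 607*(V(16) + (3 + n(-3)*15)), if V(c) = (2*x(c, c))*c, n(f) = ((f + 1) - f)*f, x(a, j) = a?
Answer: 285290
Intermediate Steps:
n(f) = f (n(f) = ((1 + f) - f)*f = 1*f = f)
V(c) = 2*c² (V(c) = (2*c)*c = 2*c²)
607*(V(16) + (3 + n(-3)*15)) = 607*(2*16² + (3 - 3*15)) = 607*(2*256 + (3 - 45)) = 607*(512 - 42) = 607*470 = 285290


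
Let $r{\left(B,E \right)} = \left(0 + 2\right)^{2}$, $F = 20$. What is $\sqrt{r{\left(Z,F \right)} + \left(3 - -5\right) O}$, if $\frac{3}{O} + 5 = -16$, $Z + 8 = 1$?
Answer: $\frac{2 \sqrt{35}}{7} \approx 1.6903$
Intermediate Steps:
$Z = -7$ ($Z = -8 + 1 = -7$)
$O = - \frac{1}{7}$ ($O = \frac{3}{-5 - 16} = \frac{3}{-21} = 3 \left(- \frac{1}{21}\right) = - \frac{1}{7} \approx -0.14286$)
$r{\left(B,E \right)} = 4$ ($r{\left(B,E \right)} = 2^{2} = 4$)
$\sqrt{r{\left(Z,F \right)} + \left(3 - -5\right) O} = \sqrt{4 + \left(3 - -5\right) \left(- \frac{1}{7}\right)} = \sqrt{4 + \left(3 + 5\right) \left(- \frac{1}{7}\right)} = \sqrt{4 + 8 \left(- \frac{1}{7}\right)} = \sqrt{4 - \frac{8}{7}} = \sqrt{\frac{20}{7}} = \frac{2 \sqrt{35}}{7}$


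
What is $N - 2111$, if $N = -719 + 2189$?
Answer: $-641$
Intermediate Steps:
$N = 1470$
$N - 2111 = 1470 - 2111 = -641$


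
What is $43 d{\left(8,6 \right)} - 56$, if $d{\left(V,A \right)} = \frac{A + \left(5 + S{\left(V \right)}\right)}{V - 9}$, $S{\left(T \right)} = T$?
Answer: $-873$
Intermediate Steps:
$d{\left(V,A \right)} = \frac{5 + A + V}{-9 + V}$ ($d{\left(V,A \right)} = \frac{A + \left(5 + V\right)}{V - 9} = \frac{5 + A + V}{-9 + V}$)
$43 d{\left(8,6 \right)} - 56 = 43 \frac{5 + 6 + 8}{-9 + 8} - 56 = 43 \frac{1}{-1} \cdot 19 - 56 = 43 \left(\left(-1\right) 19\right) - 56 = 43 \left(-19\right) - 56 = -817 - 56 = -873$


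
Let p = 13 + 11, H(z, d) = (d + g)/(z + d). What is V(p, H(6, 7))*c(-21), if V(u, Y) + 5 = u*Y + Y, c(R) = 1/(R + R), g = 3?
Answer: -185/546 ≈ -0.33883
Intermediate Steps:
H(z, d) = (3 + d)/(d + z) (H(z, d) = (d + 3)/(z + d) = (3 + d)/(d + z))
c(R) = 1/(2*R)
p = 24
V(u, Y) = -5 + Y + Y*u (V(u, Y) = -5 + (u*Y + Y) = -5 + (Y*u + Y) = -5 + (Y + Y*u) = -5 + Y + Y*u)
V(p, H(6, 7))*c(-21) = (-5 + (3 + 7)/(7 + 6) + ((3 + 7)/(7 + 6))*24)*((½)/(-21)) = (-5 + 10/13 + (10/13)*24)*((½)*(-1/21)) = (-5 + (1/13)*10 + ((1/13)*10)*24)*(-1/42) = (-5 + 10/13 + (10/13)*24)*(-1/42) = (-5 + 10/13 + 240/13)*(-1/42) = (185/13)*(-1/42) = -185/546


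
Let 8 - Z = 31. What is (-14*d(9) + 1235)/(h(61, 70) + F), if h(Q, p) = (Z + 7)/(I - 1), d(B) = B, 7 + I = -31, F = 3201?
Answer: 43251/124855 ≈ 0.34641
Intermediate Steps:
Z = -23 (Z = 8 - 1*31 = 8 - 31 = -23)
I = -38 (I = -7 - 31 = -38)
h(Q, p) = 16/39 (h(Q, p) = (-23 + 7)/(-38 - 1) = -16/(-39) = -16*(-1/39) = 16/39)
(-14*d(9) + 1235)/(h(61, 70) + F) = (-14*9 + 1235)/(16/39 + 3201) = (-126 + 1235)/(124855/39) = 1109*(39/124855) = 43251/124855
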